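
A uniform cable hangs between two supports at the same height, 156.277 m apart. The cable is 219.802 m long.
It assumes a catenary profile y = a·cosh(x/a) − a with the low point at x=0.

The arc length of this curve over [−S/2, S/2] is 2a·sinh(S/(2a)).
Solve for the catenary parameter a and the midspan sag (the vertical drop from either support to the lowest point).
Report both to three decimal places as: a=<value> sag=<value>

seed: a₀ = √(S³/(24(L−S))) = √(156.277³/(24·63.525)) = 50.033933
iter 1: u=1.561710  f(a)=+8.212e+00  f'(a)=-3.215e+00  a ← 50.033933 − (+8.212e+00/-3.215e+00) = 52.588211
iter 2: u=1.485856  f(a)=+6.708e-01  f'(a)=-2.709e+00  a ← 52.588211 − (+6.708e-01/-2.709e+00) = 52.835774
iter 3: u=1.478894  f(a)=+5.354e-03  f'(a)=-2.666e+00  a ← 52.835774 − (+5.354e-03/-2.666e+00) = 52.837782
iter 4: u=1.478838  f(a)=+3.472e-07  f'(a)=-2.666e+00  a ← 52.837782 − (+3.472e-07/-2.666e+00) = 52.837782
iter 5: u=1.478838  f(a)=+8.527e-14  f'(a)=-2.666e+00  a ← 52.837782 − (+8.527e-14/-2.666e+00) = 52.837782
converged: |Δa| < 1e-12 after 5 iterations
sag = a·(cosh(S/(2a)) − 1) = 52.837782·(cosh(1.478838) − 1) = 69.105078
T_max/T_min = cosh(S/(2a)) = 2.307872

a=52.838 sag=69.105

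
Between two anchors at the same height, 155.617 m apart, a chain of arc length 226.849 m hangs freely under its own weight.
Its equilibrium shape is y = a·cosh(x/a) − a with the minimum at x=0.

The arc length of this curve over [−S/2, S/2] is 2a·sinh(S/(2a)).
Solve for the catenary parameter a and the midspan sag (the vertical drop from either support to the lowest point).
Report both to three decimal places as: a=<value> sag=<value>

a=49.886 sag=74.024

seed: a₀ = √(S³/(24(L−S))) = √(155.617³/(24·71.232)) = 46.950732
iter 1: u=1.657237  f(a)=+1.045e+01  f'(a)=-3.954e+00  a ← 46.950732 − (+1.045e+01/-3.954e+00) = 49.592892
iter 2: u=1.568945  f(a)=+9.467e-01  f'(a)=-3.267e+00  a ← 49.592892 − (+9.467e-01/-3.267e+00) = 49.882675
iter 3: u=1.559830  f(a)=+9.486e-03  f'(a)=-3.202e+00  a ← 49.882675 − (+9.486e-03/-3.202e+00) = 49.885638
iter 4: u=1.559738  f(a)=+9.735e-07  f'(a)=-3.201e+00  a ← 49.885638 − (+9.735e-07/-3.201e+00) = 49.885638
iter 5: u=1.559737  f(a)=-2.842e-14  f'(a)=-3.201e+00  a ← 49.885638 − (-2.842e-14/-3.201e+00) = 49.885638
converged: |Δa| < 1e-12 after 5 iterations
sag = a·(cosh(S/(2a)) − 1) = 49.885638·(cosh(1.559737) − 1) = 74.024386
T_max/T_min = cosh(S/(2a)) = 2.483882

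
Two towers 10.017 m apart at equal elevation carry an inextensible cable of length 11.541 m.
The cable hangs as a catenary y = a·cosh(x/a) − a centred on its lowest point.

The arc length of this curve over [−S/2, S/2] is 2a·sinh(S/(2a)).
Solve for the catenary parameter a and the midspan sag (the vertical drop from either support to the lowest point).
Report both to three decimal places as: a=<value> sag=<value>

a=5.358 sag=2.517

seed: a₀ = √(S³/(24(L−S))) = √(10.017³/(24·1.524)) = 5.242137
iter 1: u=0.955431  f(a)=+7.109e-02  f'(a)=-6.363e-01  a ← 5.242137 − (+7.109e-02/-6.363e-01) = 5.353865
iter 2: u=0.935492  f(a)=+2.336e-03  f'(a)=-5.951e-01  a ← 5.353865 − (+2.336e-03/-5.951e-01) = 5.357792
iter 3: u=0.934807  f(a)=+2.713e-06  f'(a)=-5.937e-01  a ← 5.357792 − (+2.713e-06/-5.937e-01) = 5.357796
iter 4: u=0.934806  f(a)=+3.668e-12  f'(a)=-5.937e-01  a ← 5.357796 − (+3.668e-12/-5.937e-01) = 5.357796
iter 5: u=0.934806  f(a)=+0.000e+00  f'(a)=-5.937e-01  a ← 5.357796 − (+0.000e+00/-5.937e-01) = 5.357796
converged: |Δa| < 1e-12 after 5 iterations
sag = a·(cosh(S/(2a)) − 1) = 5.357796·(cosh(0.934806) − 1) = 2.516507
T_max/T_min = cosh(S/(2a)) = 1.469691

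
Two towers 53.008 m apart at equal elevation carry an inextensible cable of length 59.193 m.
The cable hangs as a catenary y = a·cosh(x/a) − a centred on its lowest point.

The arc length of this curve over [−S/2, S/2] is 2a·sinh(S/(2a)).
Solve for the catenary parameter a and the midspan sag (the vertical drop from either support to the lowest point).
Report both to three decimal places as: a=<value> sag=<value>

a=32.217 sag=11.531

seed: a₀ = √(S³/(24(L−S))) = √(53.008³/(24·6.185)) = 31.676461
iter 1: u=0.836710  f(a)=+2.201e-01  f'(a)=-4.185e-01  a ← 31.676461 − (+2.201e-01/-4.185e-01) = 32.202441
iter 2: u=0.823043  f(a)=+5.603e-03  f'(a)=-3.975e-01  a ← 32.202441 − (+5.603e-03/-3.975e-01) = 32.216537
iter 3: u=0.822683  f(a)=+3.840e-06  f'(a)=-3.969e-01  a ← 32.216537 − (+3.840e-06/-3.969e-01) = 32.216547
iter 4: u=0.822683  f(a)=+1.812e-12  f'(a)=-3.969e-01  a ← 32.216547 − (+1.812e-12/-3.969e-01) = 32.216547
converged: |Δa| < 1e-12 after 4 iterations
sag = a·(cosh(S/(2a)) − 1) = 32.216547·(cosh(0.822683) − 1) = 11.531124
T_max/T_min = cosh(S/(2a)) = 1.357926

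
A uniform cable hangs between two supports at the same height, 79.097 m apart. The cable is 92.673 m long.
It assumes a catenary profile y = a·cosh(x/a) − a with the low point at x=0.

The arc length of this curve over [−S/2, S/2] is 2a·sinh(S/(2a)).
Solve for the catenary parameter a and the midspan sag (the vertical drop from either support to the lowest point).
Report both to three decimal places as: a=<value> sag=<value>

seed: a₀ = √(S³/(24(L−S))) = √(79.097³/(24·13.576)) = 38.971622
iter 1: u=1.014803  f(a)=+7.164e-01  f'(a)=-7.712e-01  a ← 38.971622 − (+7.164e-01/-7.712e-01) = 39.900665
iter 2: u=0.991174  f(a)=+2.642e-02  f'(a)=-7.152e-01  a ← 39.900665 − (+2.642e-02/-7.152e-01) = 39.937603
iter 3: u=0.990257  f(a)=+3.897e-05  f'(a)=-7.131e-01  a ← 39.937603 − (+3.897e-05/-7.131e-01) = 39.937658
iter 4: u=0.990256  f(a)=+8.508e-11  f'(a)=-7.131e-01  a ← 39.937658 − (+8.508e-11/-7.131e-01) = 39.937658
iter 5: u=0.990256  f(a)=-1.421e-14  f'(a)=-7.131e-01  a ← 39.937658 − (-1.421e-14/-7.131e-01) = 39.937658
converged: |Δa| < 1e-12 after 5 iterations
sag = a·(cosh(S/(2a)) − 1) = 39.937658·(cosh(0.990256) − 1) = 21.234948
T_max/T_min = cosh(S/(2a)) = 1.531702

a=39.938 sag=21.235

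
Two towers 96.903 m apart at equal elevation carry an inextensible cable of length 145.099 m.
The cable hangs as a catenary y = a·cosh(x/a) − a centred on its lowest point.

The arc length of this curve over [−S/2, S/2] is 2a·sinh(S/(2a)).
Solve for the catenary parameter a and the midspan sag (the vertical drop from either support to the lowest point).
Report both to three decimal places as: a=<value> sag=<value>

a=29.939 sag=48.545

seed: a₀ = √(S³/(24(L−S))) = √(96.903³/(24·48.196)) = 28.047536
iter 1: u=1.727478  f(a)=+7.724e+00  f'(a)=-4.578e+00  a ← 28.047536 − (+7.724e+00/-4.578e+00) = 29.734780
iter 2: u=1.629455  f(a)=+7.519e-01  f'(a)=-3.726e+00  a ← 29.734780 − (+7.519e-01/-3.726e+00) = 29.936552
iter 3: u=1.618473  f(a)=+8.821e-03  f'(a)=-3.639e+00  a ← 29.936552 − (+8.821e-03/-3.639e+00) = 29.938976
iter 4: u=1.618342  f(a)=+1.246e-06  f'(a)=-3.638e+00  a ← 29.938976 − (+1.246e-06/-3.638e+00) = 29.938976
iter 5: u=1.618342  f(a)=+2.842e-14  f'(a)=-3.638e+00  a ← 29.938976 − (+2.842e-14/-3.638e+00) = 29.938976
converged: |Δa| < 1e-12 after 5 iterations
sag = a·(cosh(S/(2a)) − 1) = 29.938976·(cosh(1.618342) − 1) = 48.545240
T_max/T_min = cosh(S/(2a)) = 2.621473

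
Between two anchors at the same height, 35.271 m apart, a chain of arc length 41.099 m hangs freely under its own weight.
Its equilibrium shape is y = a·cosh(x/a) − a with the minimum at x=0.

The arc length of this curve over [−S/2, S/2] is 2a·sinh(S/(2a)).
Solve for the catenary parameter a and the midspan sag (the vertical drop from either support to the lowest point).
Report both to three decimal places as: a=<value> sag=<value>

seed: a₀ = √(S³/(24(L−S))) = √(35.271³/(24·5.828)) = 17.711742
iter 1: u=0.995695  f(a)=+2.958e-01  f'(a)=-7.257e-01  a ← 17.711742 − (+2.958e-01/-7.257e-01) = 18.119368
iter 2: u=0.973296  f(a)=+1.052e-02  f'(a)=-6.749e-01  a ← 18.119368 − (+1.052e-02/-6.749e-01) = 18.134955
iter 3: u=0.972459  f(a)=+1.439e-05  f'(a)=-6.731e-01  a ← 18.134955 − (+1.439e-05/-6.731e-01) = 18.134977
iter 4: u=0.972458  f(a)=+2.702e-11  f'(a)=-6.731e-01  a ← 18.134977 − (+2.702e-11/-6.731e-01) = 18.134977
iter 5: u=0.972458  f(a)=-7.105e-15  f'(a)=-6.731e-01  a ← 18.134977 − (-7.105e-15/-6.731e-01) = 18.134977
converged: |Δa| < 1e-12 after 5 iterations
sag = a·(cosh(S/(2a)) − 1) = 18.134977·(cosh(0.972458) − 1) = 9.272309
T_max/T_min = cosh(S/(2a)) = 1.511294

a=18.135 sag=9.272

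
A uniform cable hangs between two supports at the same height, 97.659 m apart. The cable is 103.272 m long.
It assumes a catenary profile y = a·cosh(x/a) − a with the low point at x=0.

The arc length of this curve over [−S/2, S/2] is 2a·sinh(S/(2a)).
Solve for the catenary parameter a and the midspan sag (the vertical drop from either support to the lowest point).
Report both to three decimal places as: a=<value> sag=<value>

seed: a₀ = √(S³/(24(L−S))) = √(97.659³/(24·5.613)) = 83.150577
iter 1: u=0.587242  f(a)=+9.758e-02  f'(a)=-1.397e-01  a ← 83.150577 − (+9.758e-02/-1.397e-01) = 83.848976
iter 2: u=0.582351  f(a)=+1.243e-03  f'(a)=-1.362e-01  a ← 83.848976 − (+1.243e-03/-1.362e-01) = 83.858105
iter 3: u=0.582287  f(a)=+2.075e-07  f'(a)=-1.361e-01  a ← 83.858105 − (+2.075e-07/-1.361e-01) = 83.858106
iter 4: u=0.582287  f(a)=+1.421e-14  f'(a)=-1.361e-01  a ← 83.858106 − (+1.421e-14/-1.361e-01) = 83.858106
converged: |Δa| < 1e-12 after 4 iterations
sag = a·(cosh(S/(2a)) − 1) = 83.858106·(cosh(0.582287) − 1) = 14.622646
T_max/T_min = cosh(S/(2a)) = 1.174374

a=83.858 sag=14.623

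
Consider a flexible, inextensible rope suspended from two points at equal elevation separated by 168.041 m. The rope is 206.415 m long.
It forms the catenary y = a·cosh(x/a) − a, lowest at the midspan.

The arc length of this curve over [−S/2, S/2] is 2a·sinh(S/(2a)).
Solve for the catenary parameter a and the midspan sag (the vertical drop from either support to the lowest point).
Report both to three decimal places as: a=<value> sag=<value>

a=74.119 sag=52.946

seed: a₀ = √(S³/(24(L−S))) = √(168.041³/(24·38.374)) = 71.779219
iter 1: u=1.170541  f(a)=+2.716e+00  f'(a)=-1.223e+00  a ← 71.779219 − (+2.716e+00/-1.223e+00) = 74.000135
iter 2: u=1.135410  f(a)=+1.312e-01  f'(a)=-1.108e+00  a ← 74.000135 − (+1.312e-01/-1.108e+00) = 74.118566
iter 3: u=1.133596  f(a)=+3.402e-04  f'(a)=-1.102e+00  a ← 74.118566 − (+3.402e-04/-1.102e+00) = 74.118875
iter 4: u=1.133591  f(a)=+2.302e-09  f'(a)=-1.102e+00  a ← 74.118875 − (+2.302e-09/-1.102e+00) = 74.118875
iter 5: u=1.133591  f(a)=+2.842e-14  f'(a)=-1.102e+00  a ← 74.118875 − (+2.842e-14/-1.102e+00) = 74.118875
converged: |Δa| < 1e-12 after 5 iterations
sag = a·(cosh(S/(2a)) − 1) = 74.118875·(cosh(1.133591) − 1) = 52.945659
T_max/T_min = cosh(S/(2a)) = 1.714334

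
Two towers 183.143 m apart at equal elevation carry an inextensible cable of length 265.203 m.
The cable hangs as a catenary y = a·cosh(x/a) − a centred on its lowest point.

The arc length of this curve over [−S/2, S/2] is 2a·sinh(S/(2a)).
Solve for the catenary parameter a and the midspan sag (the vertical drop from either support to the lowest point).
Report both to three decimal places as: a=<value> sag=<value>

a=59.272 sag=85.974

seed: a₀ = √(S³/(24(L−S))) = √(183.143³/(24·82.060)) = 55.848834
iter 1: u=1.639631  f(a)=+1.176e+01  f'(a)=-3.808e+00  a ← 55.848834 − (+1.176e+01/-3.808e+00) = 58.937660
iter 2: u=1.553701  f(a)=+1.046e+00  f'(a)=-3.158e+00  a ← 58.937660 − (+1.046e+00/-3.158e+00) = 59.268977
iter 3: u=1.545016  f(a)=+1.007e-02  f'(a)=-3.098e+00  a ← 59.268977 − (+1.007e-02/-3.098e+00) = 59.272227
iter 4: u=1.544931  f(a)=+9.514e-07  f'(a)=-3.097e+00  a ← 59.272227 − (+9.514e-07/-3.097e+00) = 59.272227
iter 5: u=1.544931  f(a)=+5.684e-14  f'(a)=-3.097e+00  a ← 59.272227 − (+5.684e-14/-3.097e+00) = 59.272227
converged: |Δa| < 1e-12 after 5 iterations
sag = a·(cosh(S/(2a)) − 1) = 59.272227·(cosh(1.544931) − 1) = 85.973615
T_max/T_min = cosh(S/(2a)) = 2.450487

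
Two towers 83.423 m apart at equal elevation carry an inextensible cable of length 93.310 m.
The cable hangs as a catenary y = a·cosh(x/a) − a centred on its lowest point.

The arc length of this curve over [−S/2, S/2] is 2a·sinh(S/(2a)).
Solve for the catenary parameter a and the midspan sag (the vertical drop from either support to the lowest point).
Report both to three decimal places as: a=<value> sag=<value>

a=50.320 sag=18.301

seed: a₀ = √(S³/(24(L−S))) = √(83.423³/(24·9.887)) = 49.464180
iter 1: u=0.843267  f(a)=+3.575e-01  f'(a)=-4.289e-01  a ← 49.464180 − (+3.575e-01/-4.289e-01) = 50.297763
iter 2: u=0.829291  f(a)=+9.239e-03  f'(a)=-4.070e-01  a ← 50.297763 − (+9.239e-03/-4.070e-01) = 50.320461
iter 3: u=0.828917  f(a)=+6.531e-06  f'(a)=-4.064e-01  a ← 50.320461 − (+6.531e-06/-4.064e-01) = 50.320478
iter 4: u=0.828917  f(a)=+3.283e-12  f'(a)=-4.064e-01  a ← 50.320478 − (+3.283e-12/-4.064e-01) = 50.320478
converged: |Δa| < 1e-12 after 4 iterations
sag = a·(cosh(S/(2a)) − 1) = 50.320478·(cosh(0.828917) − 1) = 18.300507
T_max/T_min = cosh(S/(2a)) = 1.363679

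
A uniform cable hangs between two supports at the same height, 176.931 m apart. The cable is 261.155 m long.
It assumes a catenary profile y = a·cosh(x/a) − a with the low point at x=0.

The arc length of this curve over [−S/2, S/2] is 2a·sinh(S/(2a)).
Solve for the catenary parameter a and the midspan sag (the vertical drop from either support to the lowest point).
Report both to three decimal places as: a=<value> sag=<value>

seed: a₀ = √(S³/(24(L−S))) = √(176.931³/(24·84.224)) = 52.345861
iter 1: u=1.690019  f(a)=+1.288e+01  f'(a)=-4.236e+00  a ← 52.345861 − (+1.288e+01/-4.236e+00) = 55.386282
iter 2: u=1.597246  f(a)=+1.207e+00  f'(a)=-3.476e+00  a ← 55.386282 − (+1.207e+00/-3.476e+00) = 55.733637
iter 3: u=1.587291  f(a)=+1.303e-02  f'(a)=-3.401e+00  a ← 55.733637 − (+1.303e-02/-3.401e+00) = 55.737470
iter 4: u=1.587182  f(a)=+1.555e-06  f'(a)=-3.400e+00  a ← 55.737470 − (+1.555e-06/-3.400e+00) = 55.737470
iter 5: u=1.587182  f(a)=+5.684e-14  f'(a)=-3.400e+00  a ← 55.737470 − (+5.684e-14/-3.400e+00) = 55.737470
converged: |Δa| < 1e-12 after 5 iterations
sag = a·(cosh(S/(2a)) − 1) = 55.737470·(cosh(1.587182) − 1) = 86.238405
T_max/T_min = cosh(S/(2a)) = 2.547225

a=55.737 sag=86.238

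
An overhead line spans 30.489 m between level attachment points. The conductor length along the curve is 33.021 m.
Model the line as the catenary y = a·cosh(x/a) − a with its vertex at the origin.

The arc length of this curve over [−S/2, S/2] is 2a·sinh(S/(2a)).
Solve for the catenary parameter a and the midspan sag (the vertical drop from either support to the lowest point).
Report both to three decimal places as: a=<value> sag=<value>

a=21.860 sag=5.534

seed: a₀ = √(S³/(24(L−S))) = √(30.489³/(24·2.532)) = 21.596198
iter 1: u=0.705888  f(a)=+6.384e-02  f'(a)=-2.464e-01  a ← 21.596198 − (+6.384e-02/-2.464e-01) = 21.855293
iter 2: u=0.697520  f(a)=+1.167e-03  f'(a)=-2.374e-01  a ← 21.855293 − (+1.167e-03/-2.374e-01) = 21.860207
iter 3: u=0.697363  f(a)=+4.061e-07  f'(a)=-2.373e-01  a ← 21.860207 − (+4.061e-07/-2.373e-01) = 21.860209
iter 4: u=0.697363  f(a)=+5.684e-14  f'(a)=-2.373e-01  a ← 21.860209 − (+5.684e-14/-2.373e-01) = 21.860209
converged: |Δa| < 1e-12 after 4 iterations
sag = a·(cosh(S/(2a)) − 1) = 21.860209·(cosh(0.697363) − 1) = 5.534414
T_max/T_min = cosh(S/(2a)) = 1.253173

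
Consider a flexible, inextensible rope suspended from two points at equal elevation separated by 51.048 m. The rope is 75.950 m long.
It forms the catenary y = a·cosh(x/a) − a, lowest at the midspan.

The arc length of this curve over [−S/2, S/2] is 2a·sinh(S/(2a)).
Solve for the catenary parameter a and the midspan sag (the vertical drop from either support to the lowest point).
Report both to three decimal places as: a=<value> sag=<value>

a=15.908 sag=25.265

seed: a₀ = √(S³/(24(L−S))) = √(51.048³/(24·24.902)) = 14.919194
iter 1: u=1.710816  f(a)=+3.909e+00  f'(a)=-4.423e+00  a ← 14.919194 − (+3.909e+00/-4.423e+00) = 15.802911
iter 2: u=1.615145  f(a)=+3.742e-01  f'(a)=-3.613e+00  a ← 15.802911 − (+3.742e-01/-3.613e+00) = 15.906479
iter 3: u=1.604629  f(a)=+4.232e-03  f'(a)=-3.532e+00  a ← 15.906479 − (+4.232e-03/-3.532e+00) = 15.907677
iter 4: u=1.604508  f(a)=+5.548e-07  f'(a)=-3.531e+00  a ← 15.907677 − (+5.548e-07/-3.531e+00) = 15.907677
iter 5: u=1.604508  f(a)=+1.421e-14  f'(a)=-3.531e+00  a ← 15.907677 − (+1.421e-14/-3.531e+00) = 15.907677
converged: |Δa| < 1e-12 after 5 iterations
sag = a·(cosh(S/(2a)) − 1) = 15.907677·(cosh(1.604508) − 1) = 25.264581
T_max/T_min = cosh(S/(2a)) = 2.588201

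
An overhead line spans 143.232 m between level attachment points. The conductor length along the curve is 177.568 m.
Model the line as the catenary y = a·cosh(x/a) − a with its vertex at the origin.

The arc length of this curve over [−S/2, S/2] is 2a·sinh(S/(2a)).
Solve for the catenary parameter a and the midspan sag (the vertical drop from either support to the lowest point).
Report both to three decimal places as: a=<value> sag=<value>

seed: a₀ = √(S³/(24(L−S))) = √(143.232³/(24·34.336)) = 59.714474
iter 1: u=1.199307  f(a)=+2.556e+00  f'(a)=-1.324e+00  a ← 59.714474 − (+2.556e+00/-1.324e+00) = 61.644489
iter 2: u=1.161758  f(a)=+1.291e-01  f'(a)=-1.193e+00  a ← 61.644489 − (+1.291e-01/-1.193e+00) = 61.752693
iter 3: u=1.159723  f(a)=+3.685e-04  f'(a)=-1.187e+00  a ← 61.752693 − (+3.685e-04/-1.187e+00) = 61.753004
iter 4: u=1.159717  f(a)=+3.020e-09  f'(a)=-1.187e+00  a ← 61.753004 − (+3.020e-09/-1.187e+00) = 61.753004
iter 5: u=1.159717  f(a)=+2.842e-14  f'(a)=-1.187e+00  a ← 61.753004 − (+2.842e-14/-1.187e+00) = 61.753004
converged: |Δa| < 1e-12 after 5 iterations
sag = a·(cosh(S/(2a)) − 1) = 61.753004·(cosh(1.159717) − 1) = 46.395191
T_max/T_min = cosh(S/(2a)) = 1.751303

a=61.753 sag=46.395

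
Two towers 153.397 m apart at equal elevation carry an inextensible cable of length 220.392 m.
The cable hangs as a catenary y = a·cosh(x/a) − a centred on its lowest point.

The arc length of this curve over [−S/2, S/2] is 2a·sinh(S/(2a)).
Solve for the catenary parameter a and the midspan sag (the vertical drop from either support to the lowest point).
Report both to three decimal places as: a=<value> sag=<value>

a=50.217 sag=70.882

seed: a₀ = √(S³/(24(L−S))) = √(153.397³/(24·66.995)) = 47.380374
iter 1: u=1.618782  f(a)=+9.346e+00  f'(a)=-3.642e+00  a ← 47.380374 − (+9.346e+00/-3.642e+00) = 49.946645
iter 2: u=1.535609  f(a)=+8.130e-01  f'(a)=-3.033e+00  a ← 49.946645 − (+8.130e-01/-3.033e+00) = 50.214671
iter 3: u=1.527412  f(a)=+7.448e-03  f'(a)=-2.978e+00  a ← 50.214671 − (+7.448e-03/-2.978e+00) = 50.217172
iter 4: u=1.527336  f(a)=+6.377e-07  f'(a)=-2.978e+00  a ← 50.217172 − (+6.377e-07/-2.978e+00) = 50.217172
iter 5: u=1.527336  f(a)=-2.842e-14  f'(a)=-2.978e+00  a ← 50.217172 − (-2.842e-14/-2.978e+00) = 50.217172
converged: |Δa| < 1e-12 after 5 iterations
sag = a·(cosh(S/(2a)) − 1) = 50.217172·(cosh(1.527336) − 1) = 70.881642
T_max/T_min = cosh(S/(2a)) = 2.411502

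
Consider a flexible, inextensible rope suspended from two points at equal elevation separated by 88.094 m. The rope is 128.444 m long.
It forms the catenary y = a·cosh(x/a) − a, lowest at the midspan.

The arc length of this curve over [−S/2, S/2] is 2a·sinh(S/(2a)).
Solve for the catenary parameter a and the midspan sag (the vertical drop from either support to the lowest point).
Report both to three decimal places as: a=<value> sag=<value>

seed: a₀ = √(S³/(24(L−S))) = √(88.094³/(24·40.350)) = 26.570034
iter 1: u=1.657770  f(a)=+5.921e+00  f'(a)=-3.958e+00  a ← 26.570034 − (+5.921e+00/-3.958e+00) = 28.066046
iter 2: u=1.569405  f(a)=+5.369e-01  f'(a)=-3.270e+00  a ← 28.066046 − (+5.369e-01/-3.270e+00) = 28.230233
iter 3: u=1.560278  f(a)=+5.387e-03  f'(a)=-3.205e+00  a ← 28.230233 − (+5.387e-03/-3.205e+00) = 28.231914
iter 4: u=1.560185  f(a)=+5.542e-07  f'(a)=-3.204e+00  a ← 28.231914 − (+5.542e-07/-3.204e+00) = 28.231914
iter 5: u=1.560185  f(a)=+0.000e+00  f'(a)=-3.204e+00  a ← 28.231914 − (+0.000e+00/-3.204e+00) = 28.231914
converged: |Δa| < 1e-12 after 5 iterations
sag = a·(cosh(S/(2a)) − 1) = 28.231914·(cosh(1.560185) − 1) = 41.921534
T_max/T_min = cosh(S/(2a)) = 2.484899

a=28.232 sag=41.922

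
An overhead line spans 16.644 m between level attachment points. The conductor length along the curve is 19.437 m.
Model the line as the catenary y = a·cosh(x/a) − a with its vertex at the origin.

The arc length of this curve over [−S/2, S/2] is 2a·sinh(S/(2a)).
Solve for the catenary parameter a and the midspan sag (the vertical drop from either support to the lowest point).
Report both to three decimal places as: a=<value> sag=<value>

a=8.495 sag=4.413

seed: a₀ = √(S³/(24(L−S))) = √(16.644³/(24·2.793)) = 8.293646
iter 1: u=1.003419  f(a)=+1.440e-01  f'(a)=-7.438e-01  a ← 8.293646 − (+1.440e-01/-7.438e-01) = 8.487272
iter 2: u=0.980527  f(a)=+5.198e-03  f'(a)=-6.910e-01  a ← 8.487272 − (+5.198e-03/-6.910e-01) = 8.494795
iter 3: u=0.979659  f(a)=+7.333e-06  f'(a)=-6.891e-01  a ← 8.494795 − (+7.333e-06/-6.891e-01) = 8.494806
iter 4: u=0.979658  f(a)=+1.464e-11  f'(a)=-6.891e-01  a ← 8.494806 − (+1.464e-11/-6.891e-01) = 8.494806
iter 5: u=0.979658  f(a)=+3.553e-15  f'(a)=-6.891e-01  a ← 8.494806 − (+3.553e-15/-6.891e-01) = 8.494806
converged: |Δa| < 1e-12 after 5 iterations
sag = a·(cosh(S/(2a)) − 1) = 8.494806·(cosh(0.979658) − 1) = 4.412981
T_max/T_min = cosh(S/(2a)) = 1.519492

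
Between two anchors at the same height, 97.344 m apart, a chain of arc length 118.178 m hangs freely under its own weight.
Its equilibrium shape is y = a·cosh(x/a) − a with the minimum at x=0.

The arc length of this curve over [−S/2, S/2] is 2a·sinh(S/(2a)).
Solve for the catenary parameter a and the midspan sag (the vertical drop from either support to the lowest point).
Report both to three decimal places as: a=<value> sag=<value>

a=44.267 sag=29.564

seed: a₀ = √(S³/(24(L−S))) = √(97.344³/(24·20.834)) = 42.950857
iter 1: u=1.133202  f(a)=+1.379e+00  f'(a)=-1.101e+00  a ← 42.950857 − (+1.379e+00/-1.101e+00) = 44.204156
iter 2: u=1.101073  f(a)=+6.268e-02  f'(a)=-1.003e+00  a ← 44.204156 − (+6.268e-02/-1.003e+00) = 44.266670
iter 3: u=1.099518  f(a)=+1.431e-04  f'(a)=-9.980e-01  a ← 44.266670 − (+1.431e-04/-9.980e-01) = 44.266813
iter 4: u=1.099514  f(a)=+7.490e-10  f'(a)=-9.980e-01  a ← 44.266813 − (+7.490e-10/-9.980e-01) = 44.266813
iter 5: u=1.099514  f(a)=-2.842e-14  f'(a)=-9.980e-01  a ← 44.266813 − (-2.842e-14/-9.980e-01) = 44.266813
converged: |Δa| < 1e-12 after 5 iterations
sag = a·(cosh(S/(2a)) − 1) = 44.266813·(cosh(1.099514) − 1) = 29.564486
T_max/T_min = cosh(S/(2a)) = 1.667870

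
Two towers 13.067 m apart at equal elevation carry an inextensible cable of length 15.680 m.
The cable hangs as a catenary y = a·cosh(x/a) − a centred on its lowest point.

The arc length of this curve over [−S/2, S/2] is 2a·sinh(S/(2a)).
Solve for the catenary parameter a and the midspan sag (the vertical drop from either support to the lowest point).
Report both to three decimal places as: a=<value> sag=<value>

seed: a₀ = √(S³/(24(L−S))) = √(13.067³/(24·2.613)) = 5.964699
iter 1: u=1.095361  f(a)=+1.613e-01  f'(a)=-9.859e-01  a ← 5.964699 − (+1.613e-01/-9.859e-01) = 6.128318
iter 2: u=1.066116  f(a)=+6.876e-03  f'(a)=-9.035e-01  a ← 6.128318 − (+6.876e-03/-9.035e-01) = 6.135928
iter 3: u=1.064794  f(a)=+1.372e-05  f'(a)=-8.999e-01  a ← 6.135928 − (+1.372e-05/-8.999e-01) = 6.135944
iter 4: u=1.064791  f(a)=+5.491e-11  f'(a)=-8.998e-01  a ← 6.135944 − (+5.491e-11/-8.998e-01) = 6.135944
iter 5: u=1.064791  f(a)=+0.000e+00  f'(a)=-8.998e-01  a ← 6.135944 − (+0.000e+00/-8.998e-01) = 6.135944
converged: |Δa| < 1e-12 after 5 iterations
sag = a·(cosh(S/(2a)) − 1) = 6.135944·(cosh(1.064791) − 1) = 3.819728
T_max/T_min = cosh(S/(2a)) = 1.622517

a=6.136 sag=3.820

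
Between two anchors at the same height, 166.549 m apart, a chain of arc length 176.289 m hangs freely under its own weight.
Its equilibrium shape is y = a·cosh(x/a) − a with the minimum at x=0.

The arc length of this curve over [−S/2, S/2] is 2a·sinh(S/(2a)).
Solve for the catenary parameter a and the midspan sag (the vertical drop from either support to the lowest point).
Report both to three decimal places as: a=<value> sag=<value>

a=141.798 sag=25.163

seed: a₀ = √(S³/(24(L−S))) = √(166.549³/(24·9.740)) = 140.581426
iter 1: u=0.592358  f(a)=+1.723e-01  f'(a)=-1.435e-01  a ← 140.581426 − (+1.723e-01/-1.435e-01) = 141.782317
iter 2: u=0.587341  f(a)=+2.233e-03  f'(a)=-1.398e-01  a ← 141.782317 − (+2.233e-03/-1.398e-01) = 141.798291
iter 3: u=0.587274  f(a)=+3.859e-07  f'(a)=-1.397e-01  a ← 141.798291 − (+3.859e-07/-1.397e-01) = 141.798293
iter 4: u=0.587274  f(a)=+0.000e+00  f'(a)=-1.397e-01  a ← 141.798293 − (+0.000e+00/-1.397e-01) = 141.798293
converged: |Δa| < 1e-12 after 4 iterations
sag = a·(cosh(S/(2a)) − 1) = 141.798293·(cosh(0.587274) − 1) = 25.163405
T_max/T_min = cosh(S/(2a)) = 1.177459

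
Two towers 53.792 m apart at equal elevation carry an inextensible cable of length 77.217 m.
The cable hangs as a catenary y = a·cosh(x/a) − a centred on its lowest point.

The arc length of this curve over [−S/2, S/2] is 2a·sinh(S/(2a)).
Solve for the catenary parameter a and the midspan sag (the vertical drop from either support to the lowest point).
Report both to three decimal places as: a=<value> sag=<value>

a=17.633 sag=24.812

seed: a₀ = √(S³/(24(L−S))) = √(53.792³/(24·23.425)) = 16.639149
iter 1: u=1.616429  f(a)=+3.258e+00  f'(a)=-3.623e+00  a ← 16.639149 − (+3.258e+00/-3.623e+00) = 17.538234
iter 2: u=1.533564  f(a)=+2.827e-01  f'(a)=-3.020e+00  a ← 17.538234 − (+2.827e-01/-3.020e+00) = 17.631852
iter 3: u=1.525421  f(a)=+2.575e-03  f'(a)=-2.965e+00  a ← 17.631852 − (+2.575e-03/-2.965e+00) = 17.632720
iter 4: u=1.525346  f(a)=+2.180e-07  f'(a)=-2.964e+00  a ← 17.632720 − (+2.180e-07/-2.964e+00) = 17.632720
iter 5: u=1.525346  f(a)=+0.000e+00  f'(a)=-2.964e+00  a ← 17.632720 − (+0.000e+00/-2.964e+00) = 17.632720
converged: |Δa| < 1e-12 after 5 iterations
sag = a·(cosh(S/(2a)) − 1) = 17.632720·(cosh(1.525346) − 1) = 24.811703
T_max/T_min = cosh(S/(2a)) = 2.407140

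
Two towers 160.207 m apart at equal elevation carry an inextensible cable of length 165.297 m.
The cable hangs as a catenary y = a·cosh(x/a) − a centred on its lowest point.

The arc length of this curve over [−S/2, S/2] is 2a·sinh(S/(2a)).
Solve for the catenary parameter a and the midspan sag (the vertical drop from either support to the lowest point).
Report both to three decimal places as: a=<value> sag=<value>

a=184.335 sag=17.680

seed: a₀ = √(S³/(24(L−S))) = √(160.207³/(24·5.090)) = 183.466899
iter 1: u=0.436610  f(a)=+4.874e-02  f'(a)=-5.655e-02  a ← 183.466899 − (+4.874e-02/-5.655e-02) = 184.328687
iter 2: u=0.434569  f(a)=+3.455e-04  f'(a)=-5.575e-02  a ← 184.328687 − (+3.455e-04/-5.575e-02) = 184.334885
iter 3: u=0.434554  f(a)=+1.764e-08  f'(a)=-5.575e-02  a ← 184.334885 − (+1.764e-08/-5.575e-02) = 184.334885
iter 4: u=0.434554  f(a)=+2.842e-14  f'(a)=-5.575e-02  a ← 184.334885 − (+2.842e-14/-5.575e-02) = 184.334885
converged: |Δa| < 1e-12 after 4 iterations
sag = a·(cosh(S/(2a)) − 1) = 184.334885·(cosh(0.434554) − 1) = 17.680274
T_max/T_min = cosh(S/(2a)) = 1.095914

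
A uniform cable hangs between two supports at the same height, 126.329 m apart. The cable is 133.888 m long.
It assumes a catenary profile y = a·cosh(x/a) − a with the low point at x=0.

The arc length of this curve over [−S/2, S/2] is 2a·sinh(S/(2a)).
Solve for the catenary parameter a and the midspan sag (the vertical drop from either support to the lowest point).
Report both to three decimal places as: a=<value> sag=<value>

a=106.352 sag=19.315

seed: a₀ = √(S³/(24(L−S))) = √(126.329³/(24·7.559)) = 105.418491
iter 1: u=0.599179  f(a)=+1.369e-01  f'(a)=-1.486e-01  a ← 105.418491 − (+1.369e-01/-1.486e-01) = 106.339304
iter 2: u=0.593990  f(a)=+1.814e-03  f'(a)=-1.447e-01  a ← 106.339304 − (+1.814e-03/-1.447e-01) = 106.351839
iter 3: u=0.593920  f(a)=+3.281e-07  f'(a)=-1.447e-01  a ← 106.351839 − (+3.281e-07/-1.447e-01) = 106.351841
iter 4: u=0.593920  f(a)=+0.000e+00  f'(a)=-1.447e-01  a ← 106.351841 − (+0.000e+00/-1.447e-01) = 106.351841
converged: |Δa| < 1e-12 after 4 iterations
sag = a·(cosh(S/(2a)) − 1) = 106.351841·(cosh(0.593920) − 1) = 19.315232
T_max/T_min = cosh(S/(2a)) = 1.181616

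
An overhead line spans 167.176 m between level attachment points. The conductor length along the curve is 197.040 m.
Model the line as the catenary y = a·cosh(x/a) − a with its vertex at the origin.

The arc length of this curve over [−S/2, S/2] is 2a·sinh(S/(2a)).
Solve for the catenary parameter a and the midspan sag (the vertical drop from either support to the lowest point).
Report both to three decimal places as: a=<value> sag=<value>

seed: a₀ = √(S³/(24(L−S))) = √(167.176³/(24·29.864)) = 80.738613
iter 1: u=1.035292  f(a)=+1.642e+00  f'(a)=-8.222e-01  a ← 80.738613 − (+1.642e+00/-8.222e-01) = 82.735691
iter 2: u=1.010302  f(a)=+6.289e-02  f'(a)=-7.603e-01  a ← 82.735691 − (+6.289e-02/-7.603e-01) = 82.818417
iter 3: u=1.009292  f(a)=+1.004e-04  f'(a)=-7.578e-01  a ← 82.818417 − (+1.004e-04/-7.578e-01) = 82.818550
iter 4: u=1.009291  f(a)=+2.570e-10  f'(a)=-7.578e-01  a ← 82.818550 − (+2.570e-10/-7.578e-01) = 82.818550
iter 5: u=1.009291  f(a)=+2.842e-14  f'(a)=-7.578e-01  a ← 82.818550 − (+2.842e-14/-7.578e-01) = 82.818550
converged: |Δa| < 1e-12 after 5 iterations
sag = a·(cosh(S/(2a)) − 1) = 82.818550·(cosh(1.009291) − 1) = 45.886938
T_max/T_min = cosh(S/(2a)) = 1.554066

a=82.819 sag=45.887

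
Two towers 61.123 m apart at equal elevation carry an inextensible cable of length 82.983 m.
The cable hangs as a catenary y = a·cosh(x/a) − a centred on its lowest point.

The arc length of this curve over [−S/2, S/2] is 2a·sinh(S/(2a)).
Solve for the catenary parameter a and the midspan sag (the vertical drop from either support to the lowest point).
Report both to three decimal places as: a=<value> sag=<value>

a=21.901 sag=25.016

seed: a₀ = √(S³/(24(L−S))) = √(61.123³/(24·21.860)) = 20.862978
iter 1: u=1.464868  f(a)=+2.469e+00  f'(a)=-2.581e+00  a ← 20.862978 − (+2.469e+00/-2.581e+00) = 21.819489
iter 2: u=1.400651  f(a)=+1.799e-01  f'(a)=-2.217e+00  a ← 21.819489 − (+1.799e-01/-2.217e+00) = 21.900639
iter 3: u=1.395462  f(a)=+1.122e-03  f'(a)=-2.190e+00  a ← 21.900639 − (+1.122e-03/-2.190e+00) = 21.901151
iter 4: u=1.395429  f(a)=+4.422e-08  f'(a)=-2.190e+00  a ← 21.901151 − (+4.422e-08/-2.190e+00) = 21.901151
iter 5: u=1.395429  f(a)=-1.421e-14  f'(a)=-2.190e+00  a ← 21.901151 − (-1.421e-14/-2.190e+00) = 21.901151
converged: |Δa| < 1e-12 after 5 iterations
sag = a·(cosh(S/(2a)) − 1) = 21.901151·(cosh(1.395429) − 1) = 25.015850
T_max/T_min = cosh(S/(2a)) = 2.142216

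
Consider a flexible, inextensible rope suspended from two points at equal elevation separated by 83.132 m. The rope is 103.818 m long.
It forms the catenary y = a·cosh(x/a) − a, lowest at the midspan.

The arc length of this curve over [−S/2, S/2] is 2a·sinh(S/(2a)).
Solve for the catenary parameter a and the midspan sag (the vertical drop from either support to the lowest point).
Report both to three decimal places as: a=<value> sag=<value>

a=35.221 sag=27.509

seed: a₀ = √(S³/(24(L−S))) = √(83.132³/(24·20.686)) = 34.017975
iter 1: u=1.221883  f(a)=+1.600e+00  f'(a)=-1.408e+00  a ← 34.017975 − (+1.600e+00/-1.408e+00) = 35.154754
iter 2: u=1.182372  f(a)=+8.371e-02  f'(a)=-1.264e+00  a ← 35.154754 − (+8.371e-02/-1.264e+00) = 35.220988
iter 3: u=1.180149  f(a)=+2.571e-04  f'(a)=-1.256e+00  a ← 35.220988 − (+2.571e-04/-1.256e+00) = 35.221193
iter 4: u=1.180142  f(a)=+2.441e-09  f'(a)=-1.256e+00  a ← 35.221193 − (+2.441e-09/-1.256e+00) = 35.221193
iter 5: u=1.180142  f(a)=-1.421e-14  f'(a)=-1.256e+00  a ← 35.221193 − (-1.421e-14/-1.256e+00) = 35.221193
converged: |Δa| < 1e-12 after 5 iterations
sag = a·(cosh(S/(2a)) − 1) = 35.221193·(cosh(1.180142) − 1) = 27.508997
T_max/T_min = cosh(S/(2a)) = 1.781035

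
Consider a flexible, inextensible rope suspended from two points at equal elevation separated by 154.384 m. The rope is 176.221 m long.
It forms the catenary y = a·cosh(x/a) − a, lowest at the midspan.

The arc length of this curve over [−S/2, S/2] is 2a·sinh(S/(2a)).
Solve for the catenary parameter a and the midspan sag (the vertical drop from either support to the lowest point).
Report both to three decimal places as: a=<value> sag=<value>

a=85.514 sag=37.271

seed: a₀ = √(S³/(24(L−S))) = √(154.384³/(24·21.837)) = 83.791763
iter 1: u=0.921236  f(a)=+9.456e-01  f'(a)=-5.668e-01  a ← 83.791763 − (+9.456e-01/-5.668e-01) = 85.459977
iter 2: u=0.903253  f(a)=+2.898e-02  f'(a)=-5.326e-01  a ← 85.459977 − (+2.898e-02/-5.326e-01) = 85.514388
iter 3: u=0.902679  f(a)=+2.912e-05  f'(a)=-5.315e-01  a ← 85.514388 − (+2.912e-05/-5.315e-01) = 85.514442
iter 4: u=0.902678  f(a)=+2.947e-11  f'(a)=-5.315e-01  a ← 85.514442 − (+2.947e-11/-5.315e-01) = 85.514442
converged: |Δa| < 1e-12 after 4 iterations
sag = a·(cosh(S/(2a)) − 1) = 85.514442·(cosh(0.902678) − 1) = 37.270655
T_max/T_min = cosh(S/(2a)) = 1.435840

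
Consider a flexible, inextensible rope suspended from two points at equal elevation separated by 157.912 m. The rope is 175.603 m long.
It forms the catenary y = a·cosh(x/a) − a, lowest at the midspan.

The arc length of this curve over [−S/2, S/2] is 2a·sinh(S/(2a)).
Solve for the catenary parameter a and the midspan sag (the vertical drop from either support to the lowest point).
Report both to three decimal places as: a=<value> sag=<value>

seed: a₀ = √(S³/(24(L−S))) = √(157.912³/(24·17.691)) = 96.303238
iter 1: u=0.819869  f(a)=+6.042e-01  f'(a)=-3.927e-01  a ← 96.303238 − (+6.042e-01/-3.927e-01) = 97.841787
iter 2: u=0.806976  f(a)=+1.478e-02  f'(a)=-3.737e-01  a ← 97.841787 − (+1.478e-02/-3.737e-01) = 97.881348
iter 3: u=0.806650  f(a)=+9.343e-06  f'(a)=-3.732e-01  a ← 97.881348 − (+9.343e-06/-3.732e-01) = 97.881373
iter 4: u=0.806650  f(a)=+3.723e-12  f'(a)=-3.732e-01  a ← 97.881373 − (+3.723e-12/-3.732e-01) = 97.881373
converged: |Δa| < 1e-12 after 4 iterations
sag = a·(cosh(S/(2a)) − 1) = 97.881373·(cosh(0.806650) − 1) = 33.609564
T_max/T_min = cosh(S/(2a)) = 1.343370

a=97.881 sag=33.610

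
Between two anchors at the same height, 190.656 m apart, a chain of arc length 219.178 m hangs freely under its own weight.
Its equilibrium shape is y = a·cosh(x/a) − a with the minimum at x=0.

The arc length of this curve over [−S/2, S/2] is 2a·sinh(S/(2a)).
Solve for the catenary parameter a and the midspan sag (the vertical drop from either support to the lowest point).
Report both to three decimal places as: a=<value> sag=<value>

seed: a₀ = √(S³/(24(L−S))) = √(190.656³/(24·28.522)) = 100.619026
iter 1: u=0.947415  f(a)=+1.308e+00  f'(a)=-6.195e-01  a ← 100.619026 − (+1.308e+00/-6.195e-01) = 102.730100
iter 2: u=0.927946  f(a)=+4.229e-02  f'(a)=-5.800e-01  a ← 102.730100 − (+4.229e-02/-5.800e-01) = 102.803015
iter 3: u=0.927288  f(a)=+4.750e-05  f'(a)=-5.787e-01  a ← 102.803015 − (+4.750e-05/-5.787e-01) = 102.803097
iter 4: u=0.927287  f(a)=+6.008e-11  f'(a)=-5.787e-01  a ← 102.803097 − (+6.008e-11/-5.787e-01) = 102.803097
iter 5: u=0.927287  f(a)=-5.684e-14  f'(a)=-5.787e-01  a ← 102.803097 − (-5.684e-14/-5.787e-01) = 102.803097
converged: |Δa| < 1e-12 after 5 iterations
sag = a·(cosh(S/(2a)) − 1) = 102.803097·(cosh(0.927287) − 1) = 47.457429
T_max/T_min = cosh(S/(2a)) = 1.461634

a=102.803 sag=47.457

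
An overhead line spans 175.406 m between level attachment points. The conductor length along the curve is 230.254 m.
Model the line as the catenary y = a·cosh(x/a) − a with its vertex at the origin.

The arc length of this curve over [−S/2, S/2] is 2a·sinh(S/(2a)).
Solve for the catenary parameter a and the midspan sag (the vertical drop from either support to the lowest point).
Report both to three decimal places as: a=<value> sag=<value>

a=66.840 sag=66.283

seed: a₀ = √(S³/(24(L−S))) = √(175.406³/(24·54.848)) = 64.029579
iter 1: u=1.369726  f(a)=+5.381e+00  f'(a)=-2.057e+00  a ← 64.029579 − (+5.381e+00/-2.057e+00) = 66.645649
iter 2: u=1.315960  f(a)=+3.474e-01  f'(a)=-1.799e+00  a ← 66.645649 − (+3.474e-01/-1.799e+00) = 66.838715
iter 3: u=1.312159  f(a)=+1.668e-03  f'(a)=-1.782e+00  a ← 66.838715 − (+1.668e-03/-1.782e+00) = 66.839651
iter 4: u=1.312140  f(a)=+3.889e-08  f'(a)=-1.782e+00  a ← 66.839651 − (+3.889e-08/-1.782e+00) = 66.839651
iter 5: u=1.312140  f(a)=-5.684e-14  f'(a)=-1.782e+00  a ← 66.839651 − (-5.684e-14/-1.782e+00) = 66.839651
converged: |Δa| < 1e-12 after 5 iterations
sag = a·(cosh(S/(2a)) − 1) = 66.839651·(cosh(1.312140) − 1) = 66.283469
T_max/T_min = cosh(S/(2a)) = 1.991679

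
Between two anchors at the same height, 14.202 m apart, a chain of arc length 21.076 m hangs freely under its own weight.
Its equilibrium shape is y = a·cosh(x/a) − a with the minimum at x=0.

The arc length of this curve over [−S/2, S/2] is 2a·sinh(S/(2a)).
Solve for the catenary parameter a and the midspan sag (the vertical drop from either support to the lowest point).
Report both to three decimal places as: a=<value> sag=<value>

a=4.441 sag=6.995

seed: a₀ = √(S³/(24(L−S))) = √(14.202³/(24·6.874)) = 4.166908
iter 1: u=1.704141  f(a)=+1.070e+00  f'(a)=-4.362e+00  a ← 4.166908 − (+1.070e+00/-4.362e+00) = 4.412189
iter 2: u=1.609405  f(a)=+1.018e-01  f'(a)=-3.569e+00  a ← 4.412189 − (+1.018e-01/-3.569e+00) = 4.440702
iter 3: u=1.599072  f(a)=+1.134e-03  f'(a)=-3.490e+00  a ← 4.440702 − (+1.134e-03/-3.490e+00) = 4.441027
iter 4: u=1.598955  f(a)=+1.442e-07  f'(a)=-3.489e+00  a ← 4.441027 − (+1.442e-07/-3.489e+00) = 4.441027
iter 5: u=1.598955  f(a)=+7.105e-15  f'(a)=-3.489e+00  a ← 4.441027 − (+7.105e-15/-3.489e+00) = 4.441027
converged: |Δa| < 1e-12 after 5 iterations
sag = a·(cosh(S/(2a)) − 1) = 4.441027·(cosh(1.598955) − 1) = 6.994539
T_max/T_min = cosh(S/(2a)) = 2.574982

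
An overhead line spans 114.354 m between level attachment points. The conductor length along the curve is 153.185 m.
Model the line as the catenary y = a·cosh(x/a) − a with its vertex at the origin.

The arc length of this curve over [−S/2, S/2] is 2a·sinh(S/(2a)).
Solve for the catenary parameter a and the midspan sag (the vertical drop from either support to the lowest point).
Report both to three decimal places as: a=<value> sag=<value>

seed: a₀ = √(S³/(24(L−S))) = √(114.354³/(24·38.831)) = 40.057342
iter 1: u=1.427379  f(a)=+4.153e+00  f'(a)=-2.364e+00  a ← 40.057342 − (+4.153e+00/-2.364e+00) = 41.814452
iter 2: u=1.367398  f(a)=+2.889e-01  f'(a)=-2.045e+00  a ← 41.814452 − (+2.889e-01/-2.045e+00) = 41.955708
iter 3: u=1.362794  f(a)=+1.629e-03  f'(a)=-2.022e+00  a ← 41.955708 − (+1.629e-03/-2.022e+00) = 41.956514
iter 4: u=1.362768  f(a)=+5.244e-08  f'(a)=-2.022e+00  a ← 41.956514 − (+5.244e-08/-2.022e+00) = 41.956514
iter 5: u=1.362768  f(a)=-2.842e-14  f'(a)=-2.022e+00  a ← 41.956514 − (-2.842e-14/-2.022e+00) = 41.956514
converged: |Δa| < 1e-12 after 5 iterations
sag = a·(cosh(S/(2a)) − 1) = 41.956514·(cosh(1.362768) − 1) = 45.374810
T_max/T_min = cosh(S/(2a)) = 2.081472

a=41.957 sag=45.375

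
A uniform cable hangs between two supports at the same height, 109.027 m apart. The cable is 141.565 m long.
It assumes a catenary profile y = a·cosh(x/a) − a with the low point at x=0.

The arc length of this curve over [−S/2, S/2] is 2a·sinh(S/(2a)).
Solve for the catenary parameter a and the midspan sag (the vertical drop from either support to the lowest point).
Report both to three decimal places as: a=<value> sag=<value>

a=42.449 sag=40.086

seed: a₀ = √(S³/(24(L−S))) = √(109.027³/(24·32.538)) = 40.738032
iter 1: u=1.338148  f(a)=+3.041e+00  f'(a)=-1.902e+00  a ← 40.738032 − (+3.041e+00/-1.902e+00) = 42.336310
iter 2: u=1.287630  f(a)=+1.881e-01  f'(a)=-1.674e+00  a ← 42.336310 − (+1.881e-01/-1.674e+00) = 42.448696
iter 3: u=1.284221  f(a)=+8.248e-04  f'(a)=-1.659e+00  a ← 42.448696 − (+8.248e-04/-1.659e+00) = 42.449193
iter 4: u=1.284206  f(a)=+1.601e-08  f'(a)=-1.659e+00  a ← 42.449193 − (+1.601e-08/-1.659e+00) = 42.449193
iter 5: u=1.284206  f(a)=+0.000e+00  f'(a)=-1.659e+00  a ← 42.449193 − (+0.000e+00/-1.659e+00) = 42.449193
converged: |Δa| < 1e-12 after 5 iterations
sag = a·(cosh(S/(2a)) − 1) = 42.449193·(cosh(1.284206) − 1) = 40.086231
T_max/T_min = cosh(S/(2a)) = 1.944334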